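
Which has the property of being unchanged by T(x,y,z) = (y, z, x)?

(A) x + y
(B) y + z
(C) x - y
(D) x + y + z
D

Apply T(x,y,z) = (y, z, x) to each option, i.e. replace (x, y, z) by the transformed coordinates.
Substitute the transformed coordinates into each option and compare with the original:
(A) x + y  ->  (y) + (z) = y + z   [differs from x + y: not invariant]
(B) y + z  ->  (z) + (x) = x + z   [differs from y + z: not invariant]
(C) x - y  ->  (y) - (z) = y - z   [differs from x - y: not invariant]
(D) x + y + z  ->  (y) + (z) + (x) = x + y + z   [equals x + y + z: invariant]

Only option (D), x + y + z, is unchanged by the transformation.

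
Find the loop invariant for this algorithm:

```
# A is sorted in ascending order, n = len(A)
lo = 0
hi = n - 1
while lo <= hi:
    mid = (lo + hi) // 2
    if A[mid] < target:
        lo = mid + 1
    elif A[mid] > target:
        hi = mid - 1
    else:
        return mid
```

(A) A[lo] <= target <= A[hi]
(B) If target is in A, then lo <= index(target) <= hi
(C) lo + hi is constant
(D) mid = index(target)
B

A loop invariant must hold before the first iteration and be re-established by every execution of the body.

(B) If target is in A, then lo <= index(target) <= hi: Before the loop [lo, hi] = [0, n-1] covers every index. When A[mid] < target, sortedness puts target strictly to the right of mid, so setting lo = mid + 1 keeps index(target) in [lo, hi]; symmetrically for hi = mid - 1. Hence 'if target is in A then lo <= index(target) <= hi' holds after every iteration, and when lo > hi it proves target is absent.

The other options fail:
(A) A[lo] <= target <= A[hi]: fails when target is not in A (e.g. target < A[0] already violates it before the loop), so it is not maintained in general.
(C) lo + hi is constant: each iteration moves exactly one of lo, hi, so lo + hi changes (e.g. 0 + (n-1) becomes (mid+1) + (n-1)).
(D) mid = index(target): mid is just the current probe; it equals index(target) only on the iteration that returns.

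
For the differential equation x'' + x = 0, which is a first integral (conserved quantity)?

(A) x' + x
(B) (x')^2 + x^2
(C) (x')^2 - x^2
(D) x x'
B

A first integral I satisfies dI/dt = 0 along every solution. Differentiate each option and use the equation of motion:
(A) d/dt[x' + x] = x'' + x' = -x + x', not identically 0
(B) d/dt[(x')^2 + x^2] = 2x'x'' + 2x x' = 2x'(-x) + 2x x' = 0
(C) d/dt[(x')^2 - x^2] = 2x'x'' - 2x x' = -4x x', not identically 0
(D) d/dt[x x'] = (x')^2 + x x'' = (x')^2 - x^2, not identically 0

Only (B) has zero time-derivative. So the energy-like quantity (x')^2 + x^2 is the first integral.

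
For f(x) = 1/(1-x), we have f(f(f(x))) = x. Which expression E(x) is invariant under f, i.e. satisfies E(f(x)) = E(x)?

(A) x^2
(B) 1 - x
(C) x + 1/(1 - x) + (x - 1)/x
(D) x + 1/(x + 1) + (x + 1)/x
C

Replace x by f(x) = 1/(1 - x) in each option and simplify. As a quick numerical cross-check, also compare E(3) with E(f(3)) = E(-1/2).

(A) x^2  ->  (1/(1 - x))^2 = (x - 1)^(-2); check: E(3) = 9 but E(-1/2) = 1/4.   [not invariant]
(B) 1 - x  ->  1 - (1/(1 - x)) = x/(x - 1); check: E(3) = -2 but E(-1/2) = 3/2.   [not invariant]
(C) x + 1/(1 - x) + (x - 1)/x  ->  (1/(1 - x)) + 1/(1 - (1/(1 - x))) + ((1/(1 - x)) - 1)/(1/(1 - x)), which simplifies back to x + 1/(1 - x) + (x - 1)/x; check: E(3) = 19/6, E(-1/2) = 19/6.   [invariant]
(D) x + 1/(x + 1) + (x + 1)/x  ->  (1/(1 - x)) + 1/((1/(1 - x)) + 1) + ((1/(1 - x)) + 1)/(1/(1 - x)) = (-x^3 + 6x^2 - 11x + 7)/(x^2 - 3x + 2); check: E(3) = 55/12 but E(-1/2) = 1/2.   [not invariant]

Only (C) is unchanged. Indeed f(f(x)) = 1/(1 - 1/(1-x)) = (1-x)/(-x) = (x-1)/x, so E(x) = x + f(x) + f(f(x)) is the sum over the whole 3-cycle; applying f just permutes the three terms cyclically (x -> f(x) -> f(f(x)) -> x), leaving the sum unchanged.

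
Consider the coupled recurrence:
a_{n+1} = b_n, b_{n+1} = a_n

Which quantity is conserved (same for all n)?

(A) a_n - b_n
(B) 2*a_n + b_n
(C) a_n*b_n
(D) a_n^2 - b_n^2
C

Replace a_n by a_{n+1} = b_n and b_n by b_{n+1} = a_n in each option and simplify:
(A) a_n - b_n  ->  (b_n) - (a_n) = -a_n + b_n   [not conserved]
(B) 2*a_n + b_n  ->  2*(b_n) + (a_n) = a_n + 2*b_n   [not conserved]
(C) a_n*b_n  ->  (b_n)*(a_n) = a_n*b_n   [conserved]
(D) a_n^2 - b_n^2  ->  (b_n)^2 - (a_n)^2 = -a_n^2 + b_n^2   [not conserved]

Only (C) a_n*b_n returns to itself after one step, so it is the conserved quantity.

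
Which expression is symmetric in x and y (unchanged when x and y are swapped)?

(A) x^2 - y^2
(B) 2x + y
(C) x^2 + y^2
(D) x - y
C

A symmetric expression is unchanged when the variables are permuted; here the transformation to test is the swap (x, y) -> (y, x).
Substitute the transformed coordinates into each option and compare with the original:
(A) x^2 - y^2  ->  (y)^2 - (x)^2 = -x^2 + y^2   [differs from x^2 - y^2: not invariant]
(B) 2x + y  ->  2(y) + (x) = x + 2y   [differs from 2x + y: not invariant]
(C) x^2 + y^2  ->  (y)^2 + (x)^2 = x^2 + y^2   [equals x^2 + y^2: invariant]
(D) x - y  ->  (y) - (x) = -x + y   [differs from x - y: not invariant]

Only option (C), x^2 + y^2, is unchanged by the transformation.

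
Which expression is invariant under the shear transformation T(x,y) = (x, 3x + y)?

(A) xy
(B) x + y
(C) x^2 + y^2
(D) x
D

Under the shear T(x,y) = (x, 3x + y):
Substitute the transformed coordinates into each option and compare with the original:
(A) xy  ->  (x)(3x + y) = 3x^2 + xy   [differs from xy: not invariant]
(B) x + y  ->  (x) + (3x + y) = 4x + y   [differs from x + y: not invariant]
(C) x^2 + y^2  ->  (x)^2 + (3x + y)^2 = 10x^2 + 6xy + y^2   [differs from x^2 + y^2: not invariant]
(D) x  ->  (x) = x   [equals x: invariant]

Only option (D), x, is unchanged by the transformation.
A vertical shear moves points parallel to the y-axis, so the x-coordinate (and any function of x alone) is unchanged.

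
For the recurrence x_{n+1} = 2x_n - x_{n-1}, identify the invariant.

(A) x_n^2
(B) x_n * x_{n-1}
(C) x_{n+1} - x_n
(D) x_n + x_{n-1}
C

For the recurrence x_{n+1} = 2x_n - x_{n-1}:

If x_{n+1} = 2x_n - x_{n-1}, then:
x_{n+1} - x_n = x_n - x_{n-1}
The first difference is constant throughout the sequence.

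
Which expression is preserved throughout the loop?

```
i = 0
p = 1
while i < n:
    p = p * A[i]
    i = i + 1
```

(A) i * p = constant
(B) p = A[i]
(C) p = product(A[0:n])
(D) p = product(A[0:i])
D

A loop invariant must hold before the first iteration and be re-established by every execution of the body.

(D) p = product(A[0:i]): Initially i = 0 and p = 1 = product of the empty slice A[0:0]. If p = product(A[0:i]) holds at the top of an iteration, the body sets p to product(A[0:i]) * A[i] = product(A[0:i+1]) and then i to i+1, so the property is restored. At exit i = n, giving p = product(A[0:n]).

The other options fail:
(A) i * p = constant: initially i * p = 0, but after one iteration it is 1 * A[0], which is nonzero in general.
(B) p = A[i]: after the first iteration p = A[0] but i = 1; in general p is a product of several elements, not a single one.
(C) p = product(A[0:n]): false before the loop (p = 1, not the full product) -- it only becomes true at exit.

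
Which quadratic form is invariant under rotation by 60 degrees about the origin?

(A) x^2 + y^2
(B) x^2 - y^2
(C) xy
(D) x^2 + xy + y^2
A

Rotation by 60 degrees sends (x, y) to (x/2 - sqrt(3)y/2, sqrt(3)x/2 + y/2).
Substitute the transformed coordinates into each option and compare with the original:
(A) x^2 + y^2  ->  (x/2 - sqrt(3)y/2)^2 + (sqrt(3)x/2 + y/2)^2 = x^2 + y^2   [equals x^2 + y^2: invariant]
(B) x^2 - y^2  ->  (x/2 - sqrt(3)y/2)^2 - (sqrt(3)x/2 + y/2)^2 = -x^2/2 - sqrt(3)xy + y^2/2   [differs from x^2 - y^2: not invariant]
(C) xy  ->  (x/2 - sqrt(3)y/2)(sqrt(3)x/2 + y/2) = sqrt(3)x^2/4 - xy/2 - sqrt(3)y^2/4   [differs from xy: not invariant]
(D) x^2 + xy + y^2  ->  (x/2 - sqrt(3)y/2)^2 + (x/2 - sqrt(3)y/2)(sqrt(3)x/2 + y/2) + (sqrt(3)x/2 + y/2)^2 = sqrt(3)x^2/4 + x^2 - xy/2 - sqrt(3)y^2/4 + y^2   [differs from x^2 + xy + y^2: not invariant]

Only option (A), x^2 + y^2, is unchanged by the transformation.
x^2 + y^2 is the squared distance from the origin, which rotations preserve.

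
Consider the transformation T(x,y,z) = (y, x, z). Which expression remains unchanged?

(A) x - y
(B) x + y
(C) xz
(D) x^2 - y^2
B

Apply T(x,y,z) = (y, x, z) to each option, i.e. replace (x, y, z) by the transformed coordinates.
Substitute the transformed coordinates into each option and compare with the original:
(A) x - y  ->  (y) - (x) = -x + y   [differs from x - y: not invariant]
(B) x + y  ->  (y) + (x) = x + y   [equals x + y: invariant]
(C) xz  ->  (y)(z) = yz   [differs from xz: not invariant]
(D) x^2 - y^2  ->  (y)^2 - (x)^2 = -x^2 + y^2   [differs from x^2 - y^2: not invariant]

Only option (B), x + y, is unchanged by the transformation.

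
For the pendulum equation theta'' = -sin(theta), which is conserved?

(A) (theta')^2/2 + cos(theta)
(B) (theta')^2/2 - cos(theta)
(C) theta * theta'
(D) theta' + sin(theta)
B

A first integral I satisfies dI/dt = 0 along every solution. Differentiate each option and use the equation of motion:
(A) d/dt[(theta')^2/2 + cos(theta)] = theta' theta'' - sin(theta) theta' = -2 theta' sin(theta), not identically 0
(B) d/dt[(theta')^2/2 - cos(theta)] = theta' theta'' + sin(theta) theta' = theta'(-sin(theta)) + theta' sin(theta) = 0
(C) d/dt[theta * theta'] = (theta')^2 + theta theta'' = (theta')^2 - theta sin(theta), not identically 0
(D) d/dt[theta' + sin(theta)] = theta'' + cos(theta) theta' = -sin(theta) + theta' cos(theta), not identically 0

Only (B) has zero time-derivative. This is the total energy: kinetic (theta')^2/2 plus potential -cos(theta).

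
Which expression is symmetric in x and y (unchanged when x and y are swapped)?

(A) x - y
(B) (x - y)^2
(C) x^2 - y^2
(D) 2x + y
B

A symmetric expression is unchanged when the variables are permuted; here the transformation to test is the swap (x, y) -> (y, x).
Substitute the transformed coordinates into each option and compare with the original:
(A) x - y  ->  (y) - (x) = -x + y   [differs from x - y: not invariant]
(B) (x - y)^2  ->  ((y) - (x))^2 = x^2 - 2xy + y^2   [equals (x - y)^2: invariant]
(C) x^2 - y^2  ->  (y)^2 - (x)^2 = -x^2 + y^2   [differs from x^2 - y^2: not invariant]
(D) 2x + y  ->  2(y) + (x) = x + 2y   [differs from 2x + y: not invariant]

Only option (B), (x - y)^2, is unchanged by the transformation.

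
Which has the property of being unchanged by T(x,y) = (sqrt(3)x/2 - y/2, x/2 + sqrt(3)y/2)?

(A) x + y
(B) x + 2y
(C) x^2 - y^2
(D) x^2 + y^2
D

An expression E(x,y) is invariant under T if E(T(x,y)) = E(x,y). Here T(x,y) = (sqrt(3)x/2 - y/2, x/2 + sqrt(3)y/2).
Substitute the transformed coordinates into each option and compare with the original:
(A) x + y  ->  (sqrt(3)x/2 - y/2) + (x/2 + sqrt(3)y/2) = x/2 + sqrt(3)x/2 - y/2 + sqrt(3)y/2   [differs from x + y: not invariant]
(B) x + 2y  ->  (sqrt(3)x/2 - y/2) + 2(x/2 + sqrt(3)y/2) = sqrt(3)x/2 + x - y/2 + sqrt(3)y   [differs from x + 2y: not invariant]
(C) x^2 - y^2  ->  (sqrt(3)x/2 - y/2)^2 - (x/2 + sqrt(3)y/2)^2 = x^2/2 - sqrt(3)xy - y^2/2   [differs from x^2 - y^2: not invariant]
(D) x^2 + y^2  ->  (sqrt(3)x/2 - y/2)^2 + (x/2 + sqrt(3)y/2)^2 = x^2 + y^2   [equals x^2 + y^2: invariant]

Only option (D), x^2 + y^2, is unchanged by the transformation.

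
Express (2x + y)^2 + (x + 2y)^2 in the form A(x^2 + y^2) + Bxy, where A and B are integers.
5(x^2 + y^2) + 8xy

Expanding: (2x + y)^2 = 4x^2 + 4xy + y^2
(x + 2y)^2 = x^2 + 4xy + 4y^2
Sum = (4+1)(x^2+y^2) + 8xy = 5(x^2 + y^2) + 8xy
This is symmetric in x and y.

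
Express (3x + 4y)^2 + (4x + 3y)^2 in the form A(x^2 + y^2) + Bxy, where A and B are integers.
25(x^2 + y^2) + 48xy

Expanding: (3x + 4y)^2 = 9x^2 + 24xy + 16y^2
(4x + 3y)^2 = 16x^2 + 24xy + 9y^2
Sum = (9+16)(x^2+y^2) + 48xy = 25(x^2 + y^2) + 48xy
This is symmetric in x and y.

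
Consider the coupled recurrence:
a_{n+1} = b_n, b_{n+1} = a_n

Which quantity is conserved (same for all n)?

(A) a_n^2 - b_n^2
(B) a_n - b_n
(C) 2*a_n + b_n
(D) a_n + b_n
D

Replace a_n by a_{n+1} = b_n and b_n by b_{n+1} = a_n in each option and simplify:
(A) a_n^2 - b_n^2  ->  (b_n)^2 - (a_n)^2 = -a_n^2 + b_n^2   [not conserved]
(B) a_n - b_n  ->  (b_n) - (a_n) = -a_n + b_n   [not conserved]
(C) 2*a_n + b_n  ->  2*(b_n) + (a_n) = a_n + 2*b_n   [not conserved]
(D) a_n + b_n  ->  (b_n) + (a_n) = a_n + b_n   [conserved]

Only (D) a_n + b_n returns to itself after one step, so it is the conserved quantity.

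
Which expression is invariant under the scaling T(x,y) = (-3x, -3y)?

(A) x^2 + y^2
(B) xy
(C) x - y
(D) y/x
D

Under the uniform scaling T(x,y) = (-3x, -3y):
Substitute the transformed coordinates into each option and compare with the original:
(A) x^2 + y^2  ->  (-3x)^2 + (-3y)^2 = 9x^2 + 9y^2   [differs from x^2 + y^2: not invariant]
(B) xy  ->  (-3x)(-3y) = 9xy   [differs from xy: not invariant]
(C) x - y  ->  (-3x) - (-3y) = -3x + 3y   [differs from x - y: not invariant]
(D) y/x  ->  (-3y)/(-3x) = y/x   [equals y/x: invariant]

Only option (D), y/x, is unchanged by the transformation.
The common factor -3 cancels in a ratio of coordinates, while sums, products and sums of squares pick up factors of -3 or 9.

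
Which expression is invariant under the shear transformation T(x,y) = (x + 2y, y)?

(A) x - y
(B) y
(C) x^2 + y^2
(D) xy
B

Under the shear T(x,y) = (x + 2y, y):
Substitute the transformed coordinates into each option and compare with the original:
(A) x - y  ->  (x + 2y) - (y) = x + y   [differs from x - y: not invariant]
(B) y  ->  (y) = y   [equals y: invariant]
(C) x^2 + y^2  ->  (x + 2y)^2 + (y)^2 = x^2 + 4xy + 5y^2   [differs from x^2 + y^2: not invariant]
(D) xy  ->  (x + 2y)(y) = xy + 2y^2   [differs from xy: not invariant]

Only option (B), y, is unchanged by the transformation.
A horizontal shear moves points parallel to the x-axis, so the y-coordinate (and any function of y alone) is unchanged.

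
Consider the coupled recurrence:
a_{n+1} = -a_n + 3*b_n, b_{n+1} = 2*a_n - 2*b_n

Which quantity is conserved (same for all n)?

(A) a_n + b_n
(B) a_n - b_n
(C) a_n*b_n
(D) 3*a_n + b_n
A

Replace a_n by a_{n+1} = -a_n + 3*b_n and b_n by b_{n+1} = 2*a_n - 2*b_n in each option and simplify:
(A) a_n + b_n  ->  (-a_n + 3*b_n) + (2*a_n - 2*b_n) = a_n + b_n   [conserved]
(B) a_n - b_n  ->  (-a_n + 3*b_n) - (2*a_n - 2*b_n) = -3*a_n + 5*b_n   [not conserved]
(C) a_n*b_n  ->  (-a_n + 3*b_n)*(2*a_n - 2*b_n) = -2*a_n^2 + 8*a_n*b_n - 6*b_n^2   [not conserved]
(D) 3*a_n + b_n  ->  3*(-a_n + 3*b_n) + (2*a_n - 2*b_n) = -a_n + 7*b_n   [not conserved]

Only (A) a_n + b_n returns to itself after one step, so it is the conserved quantity.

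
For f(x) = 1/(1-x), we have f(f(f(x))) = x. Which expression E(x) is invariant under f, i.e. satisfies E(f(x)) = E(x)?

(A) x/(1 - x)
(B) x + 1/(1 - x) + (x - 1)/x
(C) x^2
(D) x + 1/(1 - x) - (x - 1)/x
B

Replace x by f(x) = 1/(1 - x) in each option and simplify. As a quick numerical cross-check, also compare E(3) with E(f(3)) = E(-1/2).

(A) x/(1 - x)  ->  (1/(1 - x))/(1 - (1/(1 - x))) = -1/x; check: E(3) = -3/2 but E(-1/2) = -1/3.   [not invariant]
(B) x + 1/(1 - x) + (x - 1)/x  ->  (1/(1 - x)) + 1/(1 - (1/(1 - x))) + ((1/(1 - x)) - 1)/(1/(1 - x)), which simplifies back to x + 1/(1 - x) + (x - 1)/x; check: E(3) = 19/6, E(-1/2) = 19/6.   [invariant]
(C) x^2  ->  (1/(1 - x))^2 = (x - 1)^(-2); check: E(3) = 9 but E(-1/2) = 1/4.   [not invariant]
(D) x + 1/(1 - x) - (x - 1)/x  ->  (1/(1 - x)) + 1/(1 - (1/(1 - x))) - ((1/(1 - x)) - 1)/(1/(1 - x)) = (x^2(1 - x) - x + (x - 1)^2)/(x(x - 1)); check: E(3) = 11/6 but E(-1/2) = -17/6.   [not invariant]

Only (B) is unchanged. Indeed f(f(x)) = 1/(1 - 1/(1-x)) = (1-x)/(-x) = (x-1)/x, so E(x) = x + f(x) + f(f(x)) is the sum over the whole 3-cycle; applying f just permutes the three terms cyclically (x -> f(x) -> f(f(x)) -> x), leaving the sum unchanged.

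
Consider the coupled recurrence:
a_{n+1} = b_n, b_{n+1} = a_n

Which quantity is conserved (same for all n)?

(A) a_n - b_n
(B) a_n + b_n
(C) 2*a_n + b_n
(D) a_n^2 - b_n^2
B

Replace a_n by a_{n+1} = b_n and b_n by b_{n+1} = a_n in each option and simplify:
(A) a_n - b_n  ->  (b_n) - (a_n) = -a_n + b_n   [not conserved]
(B) a_n + b_n  ->  (b_n) + (a_n) = a_n + b_n   [conserved]
(C) 2*a_n + b_n  ->  2*(b_n) + (a_n) = a_n + 2*b_n   [not conserved]
(D) a_n^2 - b_n^2  ->  (b_n)^2 - (a_n)^2 = -a_n^2 + b_n^2   [not conserved]

Only (B) a_n + b_n returns to itself after one step, so it is the conserved quantity.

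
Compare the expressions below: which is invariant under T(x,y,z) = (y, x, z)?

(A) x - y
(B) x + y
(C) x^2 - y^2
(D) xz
B

Apply T(x,y,z) = (y, x, z) to each option, i.e. replace (x, y, z) by the transformed coordinates.
Substitute the transformed coordinates into each option and compare with the original:
(A) x - y  ->  (y) - (x) = -x + y   [differs from x - y: not invariant]
(B) x + y  ->  (y) + (x) = x + y   [equals x + y: invariant]
(C) x^2 - y^2  ->  (y)^2 - (x)^2 = -x^2 + y^2   [differs from x^2 - y^2: not invariant]
(D) xz  ->  (y)(z) = yz   [differs from xz: not invariant]

Only option (B), x + y, is unchanged by the transformation.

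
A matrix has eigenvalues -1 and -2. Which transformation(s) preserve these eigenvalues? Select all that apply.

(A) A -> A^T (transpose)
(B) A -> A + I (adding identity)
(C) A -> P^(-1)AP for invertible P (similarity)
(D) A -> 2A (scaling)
A and C

Eigenvalues are preserved by:
1. Similarity transformations: A -> P^(-1)AP (same characteristic polynomial)
2. Transpose: A^T has the same eigenvalues as A

Eigenvalues are NOT preserved by:
- Adding identity: eigenvalues become -1+1, -2+1
- Scaling: eigenvalues become -2, -4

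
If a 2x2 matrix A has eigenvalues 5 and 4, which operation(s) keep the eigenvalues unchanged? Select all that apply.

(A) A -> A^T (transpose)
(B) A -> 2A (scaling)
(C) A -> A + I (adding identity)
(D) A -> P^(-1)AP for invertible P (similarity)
A and D

Eigenvalues are preserved by:
1. Similarity transformations: A -> P^(-1)AP (same characteristic polynomial)
2. Transpose: A^T has the same eigenvalues as A

Eigenvalues are NOT preserved by:
- Adding identity: eigenvalues become 5+1, 4+1
- Scaling: eigenvalues become 10, 8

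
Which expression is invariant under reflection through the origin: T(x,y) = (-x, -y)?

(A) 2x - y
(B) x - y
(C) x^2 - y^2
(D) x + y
C

The map is reflection through the origin: T(x,y) = (-x, -y).
Substitute the transformed coordinates into each option and compare with the original:
(A) 2x - y  ->  2(-x) - (-y) = -2x + y   [differs from 2x - y: not invariant]
(B) x - y  ->  (-x) - (-y) = -x + y   [differs from x - y: not invariant]
(C) x^2 - y^2  ->  (-x)^2 - (-y)^2 = x^2 - y^2   [equals x^2 - y^2: invariant]
(D) x + y  ->  (-x) + (-y) = -x - y   [differs from x + y: not invariant]

Only option (C), x^2 - y^2, is unchanged by the transformation.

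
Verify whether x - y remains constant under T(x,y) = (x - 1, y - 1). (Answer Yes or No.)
Yes

Substitute T(x,y) = (x - 1, y - 1) into the expression and compare with the original.

Original: x - y
After applying T: (x - 1) - (y - 1) = x - y

This is identical to the original x - y, so the expression is invariant.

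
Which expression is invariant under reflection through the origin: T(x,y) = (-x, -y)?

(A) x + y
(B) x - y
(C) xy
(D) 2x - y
C

The map is reflection through the origin: T(x,y) = (-x, -y).
Substitute the transformed coordinates into each option and compare with the original:
(A) x + y  ->  (-x) + (-y) = -x - y   [differs from x + y: not invariant]
(B) x - y  ->  (-x) - (-y) = -x + y   [differs from x - y: not invariant]
(C) xy  ->  (-x)(-y) = xy   [equals xy: invariant]
(D) 2x - y  ->  2(-x) - (-y) = -2x + y   [differs from 2x - y: not invariant]

Only option (C), xy, is unchanged by the transformation.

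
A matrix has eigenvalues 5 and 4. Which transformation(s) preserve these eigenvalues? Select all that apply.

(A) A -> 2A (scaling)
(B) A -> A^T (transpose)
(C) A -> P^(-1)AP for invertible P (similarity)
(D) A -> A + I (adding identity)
B and C

Eigenvalues are preserved by:
1. Similarity transformations: A -> P^(-1)AP (same characteristic polynomial)
2. Transpose: A^T has the same eigenvalues as A

Eigenvalues are NOT preserved by:
- Adding identity: eigenvalues become 5+1, 4+1
- Scaling: eigenvalues become 10, 8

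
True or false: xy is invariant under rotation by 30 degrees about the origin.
False

Applying rotation by 30 degrees: x' = x*cos(30 degrees) - y*sin(30 degrees) = sqrt(3)x/2 - y/2, y' = x*sin(30 degrees) + y*cos(30 degrees) = x/2 + sqrt(3)y/2

Substituting into xy:
(sqrt(3)x/2 - y/2)(x/2 + sqrt(3)y/2)
= sqrt(3)x^2/4 + xy/2 - sqrt(3)y^2/4

This differs from the original expression xy, so it is NOT invariant.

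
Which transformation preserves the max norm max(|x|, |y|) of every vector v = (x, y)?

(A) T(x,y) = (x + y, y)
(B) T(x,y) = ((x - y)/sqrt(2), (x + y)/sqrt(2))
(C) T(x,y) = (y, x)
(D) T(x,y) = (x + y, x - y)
C

A transformation preserves a norm if ||T(v)|| = ||v|| for every v; a single vector where the norm changes rules an option out.

(A) T(x,y) = (x + y, y): v = (1, 1) has norm max(|1|, |1|) = 1, but T(v) = (2, 1) has norm 2 -- not preserved.
(B) T(x,y) = ((x - y)/sqrt(2), (x + y)/sqrt(2)): v = (1, 0) has norm max(|1|, |0|) = 1, but T(v) = (sqrt(2)/2, sqrt(2)/2) has norm sqrt(2)/2 -- not preserved.
(C) T(x,y) = (y, x): preserves the norm -- it only permutes the coordinates and/or flips signs, which leaves max(|x|, |y|) unchanged.
(D) T(x,y) = (x + y, x - y): v = (1, 1) has norm max(|1|, |1|) = 1, but T(v) = (2, 0) has norm 2 -- not preserved.

Therefore the answer is (C).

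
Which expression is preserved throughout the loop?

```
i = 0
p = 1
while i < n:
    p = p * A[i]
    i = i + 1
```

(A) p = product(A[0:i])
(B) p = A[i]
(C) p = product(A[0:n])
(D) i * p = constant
A

A loop invariant must hold before the first iteration and be re-established by every execution of the body.

(A) p = product(A[0:i]): Initially i = 0 and p = 1 = product of the empty slice A[0:0]. If p = product(A[0:i]) holds at the top of an iteration, the body sets p to product(A[0:i]) * A[i] = product(A[0:i+1]) and then i to i+1, so the property is restored. At exit i = n, giving p = product(A[0:n]).

The other options fail:
(B) p = A[i]: after the first iteration p = A[0] but i = 1; in general p is a product of several elements, not a single one.
(C) p = product(A[0:n]): false before the loop (p = 1, not the full product) -- it only becomes true at exit.
(D) i * p = constant: initially i * p = 0, but after one iteration it is 1 * A[0], which is nonzero in general.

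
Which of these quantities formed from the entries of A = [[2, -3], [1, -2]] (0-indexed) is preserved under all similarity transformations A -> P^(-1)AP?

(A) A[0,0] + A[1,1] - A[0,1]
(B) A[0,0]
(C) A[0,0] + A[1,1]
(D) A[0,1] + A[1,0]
C

A[0,0] + A[1,1] is the trace of A. By the cyclic property of the trace, tr(P^(-1)AP) = tr(APP^(-1)) = tr(A), so it is the same for every matrix similar to A.

The other combinations are not similarity invariants. For example, take P = [[1, -1], [0, 1]] (det P = 1), so P^(-1) = [[1, 1], [0, 1]] and
B = P^(-1)AP = [[3, -8], [1, -3]].
Evaluating each option on A and on B:
(A) A[0,0] + A[1,1] - A[0,1]: 3 for A, 8 for B -> changes
(B) A[0,0]: 2 for A, 3 for B -> changes
(C) A[0,0] + A[1,1]: 0 for A, 0 for B -> unchanged
(D) A[0,1] + A[1,0]: -2 for A, -7 for B -> changes

Only (C) A[0,0] + A[1,1] = 0 survives (and it does so for every P, not just this one), so it is the invariant.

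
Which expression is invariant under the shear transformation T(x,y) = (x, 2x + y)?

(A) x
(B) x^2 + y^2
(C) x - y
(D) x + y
A

Under the shear T(x,y) = (x, 2x + y):
Substitute the transformed coordinates into each option and compare with the original:
(A) x  ->  (x) = x   [equals x: invariant]
(B) x^2 + y^2  ->  (x)^2 + (2x + y)^2 = 5x^2 + 4xy + y^2   [differs from x^2 + y^2: not invariant]
(C) x - y  ->  (x) - (2x + y) = -x - y   [differs from x - y: not invariant]
(D) x + y  ->  (x) + (2x + y) = 3x + y   [differs from x + y: not invariant]

Only option (A), x, is unchanged by the transformation.
A vertical shear moves points parallel to the y-axis, so the x-coordinate (and any function of x alone) is unchanged.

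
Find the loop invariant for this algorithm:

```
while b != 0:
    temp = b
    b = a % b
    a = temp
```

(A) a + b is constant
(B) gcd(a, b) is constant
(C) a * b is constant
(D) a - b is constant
B

A loop invariant must hold before the first iteration and be re-established by every execution of the body.

(B) gcd(a, b) is constant: One iteration replaces (a, b) by (b, a mod b). Since a mod b = a - q*b for an integer q, any common divisor of a and b divides b and a mod b, and conversely; hence gcd(b, a mod b) = gcd(a, b). For instance (29, 11) -> (11, 7) keeps gcd = 1. At exit b = 0 and a = gcd of the original inputs.

The other options fail:
(A) a + b is constant: e.g. (a, b) = (29, 11) -> (11, 7): the sum goes from 40 to 18.
(C) a * b is constant: e.g. (a, b) = (29, 11) -> (11, 7): the product goes from 319 to 77.
(D) a - b is constant: e.g. (a, b) = (29, 11) -> (11, 7): the difference goes from 18 to 4.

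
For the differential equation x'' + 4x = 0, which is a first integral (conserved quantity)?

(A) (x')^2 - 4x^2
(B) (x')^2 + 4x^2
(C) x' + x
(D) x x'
B

A first integral I satisfies dI/dt = 0 along every solution. Differentiate each option and use the equation of motion:
(A) d/dt[(x')^2 - 4x^2] = 2x'x'' - 8x x' = -16x x', not identically 0
(B) d/dt[(x')^2 + 4x^2] = 2x'x'' + 8x x' = 2x'(-4x) + 8x x' = 0
(C) d/dt[x' + x] = x'' + x' = -4x + x', not identically 0
(D) d/dt[x x'] = (x')^2 + x x'' = (x')^2 - 4x^2, not identically 0

Only (B) has zero time-derivative. So the energy-like quantity (x')^2 + 4x^2 is the first integral.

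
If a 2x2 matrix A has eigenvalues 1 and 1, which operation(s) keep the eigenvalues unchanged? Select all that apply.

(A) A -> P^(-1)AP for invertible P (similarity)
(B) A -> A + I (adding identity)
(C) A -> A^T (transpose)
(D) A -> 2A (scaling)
A and C

Eigenvalues are preserved by:
1. Similarity transformations: A -> P^(-1)AP (same characteristic polynomial)
2. Transpose: A^T has the same eigenvalues as A

Eigenvalues are NOT preserved by:
- Adding identity: eigenvalues become 1+1, 1+1
- Scaling: eigenvalues become 2, 2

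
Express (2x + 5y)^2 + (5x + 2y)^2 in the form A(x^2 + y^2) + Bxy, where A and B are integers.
29(x^2 + y^2) + 40xy

Expanding: (2x + 5y)^2 = 4x^2 + 20xy + 25y^2
(5x + 2y)^2 = 25x^2 + 20xy + 4y^2
Sum = (4+25)(x^2+y^2) + 40xy = 29(x^2 + y^2) + 40xy
This is symmetric in x and y.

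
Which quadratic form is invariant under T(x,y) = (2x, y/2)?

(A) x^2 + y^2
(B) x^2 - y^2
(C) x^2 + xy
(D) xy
D

T multiplies x by 2 and divides y by 2.
Substitute the transformed coordinates into each option and compare with the original:
(A) x^2 + y^2  ->  (2x)^2 + (y/2)^2 = 4x^2 + y^2/4   [differs from x^2 + y^2: not invariant]
(B) x^2 - y^2  ->  (2x)^2 - (y/2)^2 = 4x^2 - y^2/4   [differs from x^2 - y^2: not invariant]
(C) x^2 + xy  ->  (2x)^2 + (2x)(y/2) = 4x^2 + xy   [differs from x^2 + xy: not invariant]
(D) xy  ->  (2x)(y/2) = xy   [equals xy: invariant]

Only option (D), xy, is unchanged by the transformation.
The factors 2 and 1/2 cancel only in the pure product xy.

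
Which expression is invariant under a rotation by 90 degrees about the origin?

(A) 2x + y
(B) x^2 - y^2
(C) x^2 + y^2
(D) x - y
C

A rotation by 90 degrees sends (x, y) to (-y, x).
Substitute the transformed coordinates into each option and compare with the original:
(A) 2x + y  ->  2(-y) + (x) = x - 2y   [differs from 2x + y: not invariant]
(B) x^2 - y^2  ->  (-y)^2 - (x)^2 = -x^2 + y^2   [differs from x^2 - y^2: not invariant]
(C) x^2 + y^2  ->  (-y)^2 + (x)^2 = x^2 + y^2   [equals x^2 + y^2: invariant]
(D) x - y  ->  (-y) - (x) = -x - y   [differs from x - y: not invariant]

Only option (C), x^2 + y^2, is unchanged by the transformation.
Geometrically, x^2 + y^2 is the squared distance from the origin, which every rotation about the origin preserves.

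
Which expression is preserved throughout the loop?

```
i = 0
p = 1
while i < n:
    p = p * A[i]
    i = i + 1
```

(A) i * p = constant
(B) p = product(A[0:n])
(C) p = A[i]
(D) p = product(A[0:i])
D

A loop invariant must hold before the first iteration and be re-established by every execution of the body.

(D) p = product(A[0:i]): Initially i = 0 and p = 1 = product of the empty slice A[0:0]. If p = product(A[0:i]) holds at the top of an iteration, the body sets p to product(A[0:i]) * A[i] = product(A[0:i+1]) and then i to i+1, so the property is restored. At exit i = n, giving p = product(A[0:n]).

The other options fail:
(A) i * p = constant: initially i * p = 0, but after one iteration it is 1 * A[0], which is nonzero in general.
(B) p = product(A[0:n]): false before the loop (p = 1, not the full product) -- it only becomes true at exit.
(C) p = A[i]: after the first iteration p = A[0] but i = 1; in general p is a product of several elements, not a single one.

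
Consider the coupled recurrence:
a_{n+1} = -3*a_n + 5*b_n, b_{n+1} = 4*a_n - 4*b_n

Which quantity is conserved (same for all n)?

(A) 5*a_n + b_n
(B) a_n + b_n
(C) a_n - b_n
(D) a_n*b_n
B

Replace a_n by a_{n+1} = -3*a_n + 5*b_n and b_n by b_{n+1} = 4*a_n - 4*b_n in each option and simplify:
(A) 5*a_n + b_n  ->  5*(-3*a_n + 5*b_n) + (4*a_n - 4*b_n) = -11*a_n + 21*b_n   [not conserved]
(B) a_n + b_n  ->  (-3*a_n + 5*b_n) + (4*a_n - 4*b_n) = a_n + b_n   [conserved]
(C) a_n - b_n  ->  (-3*a_n + 5*b_n) - (4*a_n - 4*b_n) = -7*a_n + 9*b_n   [not conserved]
(D) a_n*b_n  ->  (-3*a_n + 5*b_n)*(4*a_n - 4*b_n) = -12*a_n^2 + 32*a_n*b_n - 20*b_n^2   [not conserved]

Only (B) a_n + b_n returns to itself after one step, so it is the conserved quantity.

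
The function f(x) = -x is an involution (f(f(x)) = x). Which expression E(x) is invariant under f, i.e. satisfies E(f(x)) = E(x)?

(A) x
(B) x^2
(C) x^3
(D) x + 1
B

Replace x by f(x) = -x in each option and simplify. As a quick numerical cross-check, also compare E(4) with E(f(4)) = E(-4).

(A) x  ->  (-x) = -x; check: E(4) = 4 but E(-4) = -4.   [not invariant]
(B) x^2  ->  (-x)^2, which simplifies back to x^2; check: E(4) = 16, E(-4) = 16.   [invariant]
(C) x^3  ->  (-x)^3 = -x^3; check: E(4) = 64 but E(-4) = -64.   [not invariant]
(D) x + 1  ->  (-x) + 1 = 1 - x; check: E(4) = 5 but E(-4) = -3.   [not invariant]

Only (B) is unchanged. E is symmetric under swapping x with f(x) = -x, which is exactly what an involution does.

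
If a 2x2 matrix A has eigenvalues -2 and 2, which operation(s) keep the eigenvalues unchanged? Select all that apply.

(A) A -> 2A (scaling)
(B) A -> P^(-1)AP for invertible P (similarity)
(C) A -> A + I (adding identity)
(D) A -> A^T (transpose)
B and D

Eigenvalues are preserved by:
1. Similarity transformations: A -> P^(-1)AP (same characteristic polynomial)
2. Transpose: A^T has the same eigenvalues as A

Eigenvalues are NOT preserved by:
- Adding identity: eigenvalues become -2+1, 2+1
- Scaling: eigenvalues become -4, 4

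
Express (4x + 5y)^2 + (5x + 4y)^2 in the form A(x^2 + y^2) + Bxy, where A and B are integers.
41(x^2 + y^2) + 80xy

Expanding: (4x + 5y)^2 = 16x^2 + 40xy + 25y^2
(5x + 4y)^2 = 25x^2 + 40xy + 16y^2
Sum = (16+25)(x^2+y^2) + 80xy = 41(x^2 + y^2) + 80xy
This is symmetric in x and y.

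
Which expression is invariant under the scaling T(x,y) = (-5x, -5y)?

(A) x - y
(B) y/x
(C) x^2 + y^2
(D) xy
B

Under the uniform scaling T(x,y) = (-5x, -5y):
Substitute the transformed coordinates into each option and compare with the original:
(A) x - y  ->  (-5x) - (-5y) = -5x + 5y   [differs from x - y: not invariant]
(B) y/x  ->  (-5y)/(-5x) = y/x   [equals y/x: invariant]
(C) x^2 + y^2  ->  (-5x)^2 + (-5y)^2 = 25x^2 + 25y^2   [differs from x^2 + y^2: not invariant]
(D) xy  ->  (-5x)(-5y) = 25xy   [differs from xy: not invariant]

Only option (B), y/x, is unchanged by the transformation.
The common factor -5 cancels in a ratio of coordinates, while sums, products and sums of squares pick up factors of -5 or 25.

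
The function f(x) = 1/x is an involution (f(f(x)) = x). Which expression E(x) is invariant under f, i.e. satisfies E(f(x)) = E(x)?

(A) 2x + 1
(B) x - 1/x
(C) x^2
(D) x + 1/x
D

Replace x by f(x) = 1/x in each option and simplify. As a quick numerical cross-check, also compare E(3) with E(f(3)) = E(1/3).

(A) 2x + 1  ->  2(1/x) + 1 = (x + 2)/x; check: E(3) = 7 but E(1/3) = 5/3.   [not invariant]
(B) x - 1/x  ->  (1/x) - 1/(1/x) = -x + 1/x; check: E(3) = 8/3 but E(1/3) = -8/3.   [not invariant]
(C) x^2  ->  (1/x)^2 = x^(-2); check: E(3) = 9 but E(1/3) = 1/9.   [not invariant]
(D) x + 1/x  ->  (1/x) + 1/(1/x), which simplifies back to x + 1/x; check: E(3) = 10/3, E(1/3) = 10/3.   [invariant]

Only (D) is unchanged. E is symmetric under swapping x with f(x) = 1/x, which is exactly what an involution does.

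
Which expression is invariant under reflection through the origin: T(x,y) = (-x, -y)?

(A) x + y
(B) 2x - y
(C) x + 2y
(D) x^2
D

The map is reflection through the origin: T(x,y) = (-x, -y).
Substitute the transformed coordinates into each option and compare with the original:
(A) x + y  ->  (-x) + (-y) = -x - y   [differs from x + y: not invariant]
(B) 2x - y  ->  2(-x) - (-y) = -2x + y   [differs from 2x - y: not invariant]
(C) x + 2y  ->  (-x) + 2(-y) = -x - 2y   [differs from x + 2y: not invariant]
(D) x^2  ->  (-x)^2 = x^2   [equals x^2: invariant]

Only option (D), x^2, is unchanged by the transformation.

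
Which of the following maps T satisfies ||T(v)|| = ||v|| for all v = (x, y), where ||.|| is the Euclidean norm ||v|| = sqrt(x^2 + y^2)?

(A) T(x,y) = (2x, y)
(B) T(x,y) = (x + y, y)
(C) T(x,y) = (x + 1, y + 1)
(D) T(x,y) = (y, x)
D

A transformation preserves a norm if ||T(v)|| = ||v|| for every v; a single vector where the norm changes rules an option out.

(A) T(x,y) = (2x, y): v = (1, 0) has norm sqrt((1)^2 + (0)^2) = 1, but T(v) = (2, 0) has norm 2 -- not preserved.
(B) T(x,y) = (x + y, y): v = (0, 1) has norm sqrt((0)^2 + (1)^2) = 1, but T(v) = (1, 1) has norm sqrt(2) -- not preserved.
(C) T(x,y) = (x + 1, y + 1): v = (1, 0) has norm sqrt((1)^2 + (0)^2) = 1, but T(v) = (2, 1) has norm sqrt(5) -- not preserved.
(D) T(x,y) = (y, x): preserves the norm -- it is an orthogonal map (a rotation/reflection), and (y)^2 + (x)^2 simplifies to x^2 + y^2.

Therefore the answer is (D).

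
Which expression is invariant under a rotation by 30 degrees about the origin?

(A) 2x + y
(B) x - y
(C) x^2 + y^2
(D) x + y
C

A rotation by 30 degrees sends (x, y) to (sqrt(3)x/2 - y/2, x/2 + sqrt(3)y/2).
Substitute the transformed coordinates into each option and compare with the original:
(A) 2x + y  ->  2(sqrt(3)x/2 - y/2) + (x/2 + sqrt(3)y/2) = x/2 + sqrt(3)x - y + sqrt(3)y/2   [differs from 2x + y: not invariant]
(B) x - y  ->  (sqrt(3)x/2 - y/2) - (x/2 + sqrt(3)y/2) = -x/2 + sqrt(3)x/2 - sqrt(3)y/2 - y/2   [differs from x - y: not invariant]
(C) x^2 + y^2  ->  (sqrt(3)x/2 - y/2)^2 + (x/2 + sqrt(3)y/2)^2 = x^2 + y^2   [equals x^2 + y^2: invariant]
(D) x + y  ->  (sqrt(3)x/2 - y/2) + (x/2 + sqrt(3)y/2) = x/2 + sqrt(3)x/2 - y/2 + sqrt(3)y/2   [differs from x + y: not invariant]

Only option (C), x^2 + y^2, is unchanged by the transformation.
Geometrically, x^2 + y^2 is the squared distance from the origin, which every rotation about the origin preserves.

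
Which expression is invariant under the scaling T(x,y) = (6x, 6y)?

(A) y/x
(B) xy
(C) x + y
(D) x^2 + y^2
A

Under the uniform scaling T(x,y) = (6x, 6y):
Substitute the transformed coordinates into each option and compare with the original:
(A) y/x  ->  (6y)/(6x) = y/x   [equals y/x: invariant]
(B) xy  ->  (6x)(6y) = 36xy   [differs from xy: not invariant]
(C) x + y  ->  (6x) + (6y) = 6x + 6y   [differs from x + y: not invariant]
(D) x^2 + y^2  ->  (6x)^2 + (6y)^2 = 36x^2 + 36y^2   [differs from x^2 + y^2: not invariant]

Only option (A), y/x, is unchanged by the transformation.
The common factor 6 cancels in a ratio of coordinates, while sums, products and sums of squares pick up factors of 6 or 36.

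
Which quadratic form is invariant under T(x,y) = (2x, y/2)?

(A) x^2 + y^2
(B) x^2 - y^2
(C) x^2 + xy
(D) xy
D

T multiplies x by 2 and divides y by 2.
Substitute the transformed coordinates into each option and compare with the original:
(A) x^2 + y^2  ->  (2x)^2 + (y/2)^2 = 4x^2 + y^2/4   [differs from x^2 + y^2: not invariant]
(B) x^2 - y^2  ->  (2x)^2 - (y/2)^2 = 4x^2 - y^2/4   [differs from x^2 - y^2: not invariant]
(C) x^2 + xy  ->  (2x)^2 + (2x)(y/2) = 4x^2 + xy   [differs from x^2 + xy: not invariant]
(D) xy  ->  (2x)(y/2) = xy   [equals xy: invariant]

Only option (D), xy, is unchanged by the transformation.
The factors 2 and 1/2 cancel only in the pure product xy.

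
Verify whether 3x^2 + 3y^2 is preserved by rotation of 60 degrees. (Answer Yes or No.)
Yes

Applying rotation by 60 degrees: x' = x*cos(60 degrees) - y*sin(60 degrees) = x/2 - sqrt(3)y/2, y' = x*sin(60 degrees) + y*cos(60 degrees) = sqrt(3)x/2 + y/2

Substituting into 3x^2 + 3y^2:
3(x/2 - sqrt(3)y/2)^2 + 3(sqrt(3)x/2 + y/2)^2
= 3x^2 + 3y^2

This equals the original expression 3x^2 + 3y^2, so it IS invariant.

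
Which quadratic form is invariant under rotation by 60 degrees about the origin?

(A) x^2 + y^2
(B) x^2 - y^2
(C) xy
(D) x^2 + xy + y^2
A

Rotation by 60 degrees sends (x, y) to (x/2 - sqrt(3)y/2, sqrt(3)x/2 + y/2).
Substitute the transformed coordinates into each option and compare with the original:
(A) x^2 + y^2  ->  (x/2 - sqrt(3)y/2)^2 + (sqrt(3)x/2 + y/2)^2 = x^2 + y^2   [equals x^2 + y^2: invariant]
(B) x^2 - y^2  ->  (x/2 - sqrt(3)y/2)^2 - (sqrt(3)x/2 + y/2)^2 = -x^2/2 - sqrt(3)xy + y^2/2   [differs from x^2 - y^2: not invariant]
(C) xy  ->  (x/2 - sqrt(3)y/2)(sqrt(3)x/2 + y/2) = sqrt(3)x^2/4 - xy/2 - sqrt(3)y^2/4   [differs from xy: not invariant]
(D) x^2 + xy + y^2  ->  (x/2 - sqrt(3)y/2)^2 + (x/2 - sqrt(3)y/2)(sqrt(3)x/2 + y/2) + (sqrt(3)x/2 + y/2)^2 = sqrt(3)x^2/4 + x^2 - xy/2 - sqrt(3)y^2/4 + y^2   [differs from x^2 + xy + y^2: not invariant]

Only option (A), x^2 + y^2, is unchanged by the transformation.
x^2 + y^2 is the squared distance from the origin, which rotations preserve.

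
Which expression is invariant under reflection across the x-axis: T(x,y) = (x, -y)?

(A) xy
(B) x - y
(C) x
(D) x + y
C

The map is reflection across the x-axis: T(x,y) = (x, -y).
Substitute the transformed coordinates into each option and compare with the original:
(A) xy  ->  (x)(-y) = -xy   [differs from xy: not invariant]
(B) x - y  ->  (x) - (-y) = x + y   [differs from x - y: not invariant]
(C) x  ->  (x) = x   [equals x: invariant]
(D) x + y  ->  (x) + (-y) = x - y   [differs from x + y: not invariant]

Only option (C), x, is unchanged by the transformation.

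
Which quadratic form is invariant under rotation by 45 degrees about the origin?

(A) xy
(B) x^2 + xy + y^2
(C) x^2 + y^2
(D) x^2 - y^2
C

Rotation by 45 degrees sends (x, y) to (sqrt(2)x/2 - sqrt(2)y/2, sqrt(2)x/2 + sqrt(2)y/2).
Substitute the transformed coordinates into each option and compare with the original:
(A) xy  ->  (sqrt(2)x/2 - sqrt(2)y/2)(sqrt(2)x/2 + sqrt(2)y/2) = x^2/2 - y^2/2   [differs from xy: not invariant]
(B) x^2 + xy + y^2  ->  (sqrt(2)x/2 - sqrt(2)y/2)^2 + (sqrt(2)x/2 - sqrt(2)y/2)(sqrt(2)x/2 + sqrt(2)y/2) + (sqrt(2)x/2 + sqrt(2)y/2)^2 = 3x^2/2 + y^2/2   [differs from x^2 + xy + y^2: not invariant]
(C) x^2 + y^2  ->  (sqrt(2)x/2 - sqrt(2)y/2)^2 + (sqrt(2)x/2 + sqrt(2)y/2)^2 = x^2 + y^2   [equals x^2 + y^2: invariant]
(D) x^2 - y^2  ->  (sqrt(2)x/2 - sqrt(2)y/2)^2 - (sqrt(2)x/2 + sqrt(2)y/2)^2 = -2xy   [differs from x^2 - y^2: not invariant]

Only option (C), x^2 + y^2, is unchanged by the transformation.
x^2 + y^2 is the squared distance from the origin, which rotations preserve.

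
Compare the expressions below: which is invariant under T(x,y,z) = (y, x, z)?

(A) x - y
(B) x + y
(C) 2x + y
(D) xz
B

Apply T(x,y,z) = (y, x, z) to each option, i.e. replace (x, y, z) by the transformed coordinates.
Substitute the transformed coordinates into each option and compare with the original:
(A) x - y  ->  (y) - (x) = -x + y   [differs from x - y: not invariant]
(B) x + y  ->  (y) + (x) = x + y   [equals x + y: invariant]
(C) 2x + y  ->  2(y) + (x) = x + 2y   [differs from 2x + y: not invariant]
(D) xz  ->  (y)(z) = yz   [differs from xz: not invariant]

Only option (B), x + y, is unchanged by the transformation.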